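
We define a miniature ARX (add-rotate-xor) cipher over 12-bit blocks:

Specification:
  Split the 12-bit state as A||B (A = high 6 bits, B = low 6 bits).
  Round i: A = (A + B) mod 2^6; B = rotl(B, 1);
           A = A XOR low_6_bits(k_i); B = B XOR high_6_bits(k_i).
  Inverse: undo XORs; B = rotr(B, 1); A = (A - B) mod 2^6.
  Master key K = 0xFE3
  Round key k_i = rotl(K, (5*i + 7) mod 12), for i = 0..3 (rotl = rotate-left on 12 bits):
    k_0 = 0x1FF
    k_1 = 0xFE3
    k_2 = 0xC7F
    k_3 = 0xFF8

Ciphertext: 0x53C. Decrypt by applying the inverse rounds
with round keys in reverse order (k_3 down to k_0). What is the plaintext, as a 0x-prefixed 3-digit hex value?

s_0 = ciphertext = 0x53C
s_1 = InvRound(s_0, k_3) = 0x2E1
s_2 = InvRound(s_1, k_2) = 0xB08
s_3 = InvRound(s_2, k_1) = 0x53B
s_4 = InvRound(s_3, k_0) = 0x35E

0x35E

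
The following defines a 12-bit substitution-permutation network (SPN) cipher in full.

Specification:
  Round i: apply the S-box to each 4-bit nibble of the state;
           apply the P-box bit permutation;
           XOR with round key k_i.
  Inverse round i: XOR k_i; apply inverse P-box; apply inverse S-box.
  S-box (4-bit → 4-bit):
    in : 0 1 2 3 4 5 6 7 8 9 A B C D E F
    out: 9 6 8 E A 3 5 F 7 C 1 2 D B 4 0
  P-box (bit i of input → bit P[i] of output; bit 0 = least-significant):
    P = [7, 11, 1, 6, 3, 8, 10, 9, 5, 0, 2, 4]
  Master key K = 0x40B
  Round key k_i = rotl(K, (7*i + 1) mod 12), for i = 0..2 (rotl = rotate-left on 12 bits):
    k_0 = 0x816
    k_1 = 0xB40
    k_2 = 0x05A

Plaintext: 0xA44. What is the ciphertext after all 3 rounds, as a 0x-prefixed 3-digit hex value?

0x366

s_0 = plaintext = 0xA44
s_1 = Round(s_0, k_0) = 0x376
s_2 = Round(s_1, k_1) = 0xCDF
s_3 = Round(s_2, k_2) = 0x366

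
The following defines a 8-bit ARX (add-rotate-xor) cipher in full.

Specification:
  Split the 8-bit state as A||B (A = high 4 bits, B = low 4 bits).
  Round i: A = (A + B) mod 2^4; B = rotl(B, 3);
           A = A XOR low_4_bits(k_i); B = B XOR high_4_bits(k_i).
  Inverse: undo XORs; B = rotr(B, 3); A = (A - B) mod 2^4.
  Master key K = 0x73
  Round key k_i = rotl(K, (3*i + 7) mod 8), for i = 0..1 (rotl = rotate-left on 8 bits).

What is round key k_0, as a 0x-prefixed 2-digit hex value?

0xB9

K = 0x73
k_0 = rotl(K, (3*0+7) mod 8) = rotl(K, 7) = 0xB9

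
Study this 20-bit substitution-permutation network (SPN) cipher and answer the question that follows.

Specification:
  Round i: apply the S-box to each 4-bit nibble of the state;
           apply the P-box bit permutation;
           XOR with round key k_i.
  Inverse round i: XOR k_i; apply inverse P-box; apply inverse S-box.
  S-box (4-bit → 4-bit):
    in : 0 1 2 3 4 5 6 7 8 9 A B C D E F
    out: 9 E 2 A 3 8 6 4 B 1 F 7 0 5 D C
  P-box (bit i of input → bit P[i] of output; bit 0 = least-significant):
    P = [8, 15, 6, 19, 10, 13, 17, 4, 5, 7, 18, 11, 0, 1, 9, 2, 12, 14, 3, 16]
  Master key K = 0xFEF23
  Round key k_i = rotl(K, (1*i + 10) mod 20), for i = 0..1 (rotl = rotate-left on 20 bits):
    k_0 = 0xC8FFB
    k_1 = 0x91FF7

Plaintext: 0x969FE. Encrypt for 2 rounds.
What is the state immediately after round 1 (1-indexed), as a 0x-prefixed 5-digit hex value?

s_0 = plaintext = 0x969FE
s_1 = Round(s_0, k_0) = 0x69C89
s_2 = Round(s_1, k_1) = 0x97AEE

0x69C89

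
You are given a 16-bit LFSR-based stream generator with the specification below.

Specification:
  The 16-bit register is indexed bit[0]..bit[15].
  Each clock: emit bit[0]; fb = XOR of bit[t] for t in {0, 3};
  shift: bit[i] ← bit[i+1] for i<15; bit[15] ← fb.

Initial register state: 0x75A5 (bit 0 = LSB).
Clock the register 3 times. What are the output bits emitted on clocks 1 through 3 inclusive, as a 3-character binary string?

101

reg_0 = 0x75A5
clock 1: out=1, reg = 0xBAD2
clock 2: out=0, reg = 0x5D69
clock 3: out=1, reg = 0x2EB4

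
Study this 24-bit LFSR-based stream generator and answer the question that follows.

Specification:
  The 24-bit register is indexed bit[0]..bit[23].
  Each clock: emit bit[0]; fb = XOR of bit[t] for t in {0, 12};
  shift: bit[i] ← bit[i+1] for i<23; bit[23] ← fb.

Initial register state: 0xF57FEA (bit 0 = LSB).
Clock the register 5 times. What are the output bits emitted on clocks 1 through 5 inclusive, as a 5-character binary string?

reg_0 = 0xF57FEA
clock 1: out=0, reg = 0xFABFF5
clock 2: out=1, reg = 0x7D5FFA
clock 3: out=0, reg = 0xBEAFFD
clock 4: out=1, reg = 0xDF57FE
clock 5: out=0, reg = 0xEFABFF

01010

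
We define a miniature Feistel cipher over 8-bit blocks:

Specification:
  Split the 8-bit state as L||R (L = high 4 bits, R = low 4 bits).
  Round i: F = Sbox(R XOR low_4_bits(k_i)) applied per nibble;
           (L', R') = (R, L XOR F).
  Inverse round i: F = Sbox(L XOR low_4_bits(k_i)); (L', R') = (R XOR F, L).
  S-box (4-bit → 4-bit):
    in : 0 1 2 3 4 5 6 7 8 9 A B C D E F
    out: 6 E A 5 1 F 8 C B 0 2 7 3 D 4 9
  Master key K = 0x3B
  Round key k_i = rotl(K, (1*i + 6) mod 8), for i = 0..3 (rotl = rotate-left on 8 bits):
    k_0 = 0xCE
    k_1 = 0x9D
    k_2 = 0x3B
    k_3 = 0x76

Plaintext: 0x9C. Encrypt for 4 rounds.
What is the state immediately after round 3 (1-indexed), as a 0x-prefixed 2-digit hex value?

s_0 = plaintext = 0x9C
s_1 = Round(s_0, k_0) = 0xC3
s_2 = Round(s_1, k_1) = 0x38
s_3 = Round(s_2, k_2) = 0x86
s_4 = Round(s_3, k_3) = 0x6E

0x86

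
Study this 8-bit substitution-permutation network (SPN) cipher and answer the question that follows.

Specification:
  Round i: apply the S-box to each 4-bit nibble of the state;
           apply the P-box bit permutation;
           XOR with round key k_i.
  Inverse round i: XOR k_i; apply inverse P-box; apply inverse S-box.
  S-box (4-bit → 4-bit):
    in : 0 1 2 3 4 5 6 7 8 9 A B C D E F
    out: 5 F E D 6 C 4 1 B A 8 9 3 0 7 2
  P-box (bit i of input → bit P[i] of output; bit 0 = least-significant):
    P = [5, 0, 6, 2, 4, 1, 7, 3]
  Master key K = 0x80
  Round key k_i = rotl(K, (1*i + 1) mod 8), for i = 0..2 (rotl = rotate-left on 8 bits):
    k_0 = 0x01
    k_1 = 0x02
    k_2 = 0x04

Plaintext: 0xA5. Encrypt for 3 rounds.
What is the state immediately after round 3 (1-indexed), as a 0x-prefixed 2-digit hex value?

s_0 = plaintext = 0xA5
s_1 = Round(s_0, k_0) = 0x4D
s_2 = Round(s_1, k_1) = 0x80
s_3 = Round(s_2, k_2) = 0x7E

0x7E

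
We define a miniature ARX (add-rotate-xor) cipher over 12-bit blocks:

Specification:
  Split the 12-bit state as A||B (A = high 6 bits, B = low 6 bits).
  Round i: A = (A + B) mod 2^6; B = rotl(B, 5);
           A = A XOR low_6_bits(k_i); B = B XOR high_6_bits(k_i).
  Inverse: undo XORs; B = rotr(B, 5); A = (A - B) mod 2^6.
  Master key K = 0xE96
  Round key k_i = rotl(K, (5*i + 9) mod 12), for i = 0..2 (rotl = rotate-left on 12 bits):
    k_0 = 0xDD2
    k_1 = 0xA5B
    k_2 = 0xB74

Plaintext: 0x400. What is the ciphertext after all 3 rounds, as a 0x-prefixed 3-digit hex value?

0x024

s_0 = plaintext = 0x400
s_1 = Round(s_0, k_0) = 0x0B7
s_2 = Round(s_1, k_1) = 0x892
s_3 = Round(s_2, k_2) = 0x024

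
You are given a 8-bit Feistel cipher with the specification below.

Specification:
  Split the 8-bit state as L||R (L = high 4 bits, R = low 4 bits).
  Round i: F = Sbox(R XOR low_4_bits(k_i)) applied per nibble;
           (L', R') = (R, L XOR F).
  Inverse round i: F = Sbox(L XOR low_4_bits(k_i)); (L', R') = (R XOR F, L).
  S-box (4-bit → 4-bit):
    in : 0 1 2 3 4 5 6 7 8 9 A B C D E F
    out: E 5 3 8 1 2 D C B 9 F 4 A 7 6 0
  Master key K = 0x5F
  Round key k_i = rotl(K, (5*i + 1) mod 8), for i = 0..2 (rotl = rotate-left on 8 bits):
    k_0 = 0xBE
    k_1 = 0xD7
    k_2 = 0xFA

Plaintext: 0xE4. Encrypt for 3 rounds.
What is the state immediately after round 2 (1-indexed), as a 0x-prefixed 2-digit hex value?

0x19

s_0 = plaintext = 0xE4
s_1 = Round(s_0, k_0) = 0x41
s_2 = Round(s_1, k_1) = 0x19
s_3 = Round(s_2, k_2) = 0x99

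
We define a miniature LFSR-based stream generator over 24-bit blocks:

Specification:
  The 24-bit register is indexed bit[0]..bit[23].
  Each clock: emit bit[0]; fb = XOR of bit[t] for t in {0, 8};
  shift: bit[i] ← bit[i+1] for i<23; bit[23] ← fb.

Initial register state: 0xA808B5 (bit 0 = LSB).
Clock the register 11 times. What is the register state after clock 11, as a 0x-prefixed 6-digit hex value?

0x17B501

reg_0 = 0xA808B5
clock 1: out=1, reg = 0xD4045A
clock 2: out=0, reg = 0x6A022D
clock 3: out=1, reg = 0xB50116
clock 4: out=0, reg = 0xDA808B
clock 5: out=1, reg = 0xED4045
clock 6: out=1, reg = 0xF6A022
clock 7: out=0, reg = 0x7B5011
clock 8: out=1, reg = 0xBDA808
clock 9: out=0, reg = 0x5ED404
clock 10: out=0, reg = 0x2F6A02
clock 11: out=0, reg = 0x17B501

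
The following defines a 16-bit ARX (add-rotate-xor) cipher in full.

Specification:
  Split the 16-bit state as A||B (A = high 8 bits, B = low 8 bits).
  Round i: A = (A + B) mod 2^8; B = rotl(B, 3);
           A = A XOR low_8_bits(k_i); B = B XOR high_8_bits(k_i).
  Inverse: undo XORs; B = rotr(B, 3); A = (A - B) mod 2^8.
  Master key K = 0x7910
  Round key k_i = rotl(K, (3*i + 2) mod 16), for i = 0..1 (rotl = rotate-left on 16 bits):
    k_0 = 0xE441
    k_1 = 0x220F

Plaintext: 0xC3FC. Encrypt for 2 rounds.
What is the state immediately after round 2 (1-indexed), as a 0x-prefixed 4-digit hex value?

0x0E3A

s_0 = plaintext = 0xC3FC
s_1 = Round(s_0, k_0) = 0xFE03
s_2 = Round(s_1, k_1) = 0x0E3A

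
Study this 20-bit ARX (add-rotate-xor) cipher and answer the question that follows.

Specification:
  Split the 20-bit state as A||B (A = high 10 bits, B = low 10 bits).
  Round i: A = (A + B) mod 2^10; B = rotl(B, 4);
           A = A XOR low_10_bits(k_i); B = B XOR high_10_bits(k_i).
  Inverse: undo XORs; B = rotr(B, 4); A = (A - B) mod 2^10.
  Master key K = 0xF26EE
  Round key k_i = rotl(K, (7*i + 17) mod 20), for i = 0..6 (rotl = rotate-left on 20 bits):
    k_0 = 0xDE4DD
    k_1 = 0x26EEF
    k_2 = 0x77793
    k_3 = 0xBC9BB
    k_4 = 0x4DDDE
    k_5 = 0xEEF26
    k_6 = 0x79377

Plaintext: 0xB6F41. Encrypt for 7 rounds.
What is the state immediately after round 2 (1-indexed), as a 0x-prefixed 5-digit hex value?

s_0 = plaintext = 0xB6F41
s_1 = Round(s_0, k_0) = 0xB0764
s_2 = Round(s_1, k_1) = 0x32AD6
s_3 = Round(s_2, k_2) = 0x0CCB6
s_4 = Round(s_3, k_3) = 0x54990
s_5 = Round(s_4, k_4) = 0xCF031
s_6 = Round(s_5, k_5) = 0x12CAB
s_7 = Round(s_6, k_6) = 0xE0756

0x32AD6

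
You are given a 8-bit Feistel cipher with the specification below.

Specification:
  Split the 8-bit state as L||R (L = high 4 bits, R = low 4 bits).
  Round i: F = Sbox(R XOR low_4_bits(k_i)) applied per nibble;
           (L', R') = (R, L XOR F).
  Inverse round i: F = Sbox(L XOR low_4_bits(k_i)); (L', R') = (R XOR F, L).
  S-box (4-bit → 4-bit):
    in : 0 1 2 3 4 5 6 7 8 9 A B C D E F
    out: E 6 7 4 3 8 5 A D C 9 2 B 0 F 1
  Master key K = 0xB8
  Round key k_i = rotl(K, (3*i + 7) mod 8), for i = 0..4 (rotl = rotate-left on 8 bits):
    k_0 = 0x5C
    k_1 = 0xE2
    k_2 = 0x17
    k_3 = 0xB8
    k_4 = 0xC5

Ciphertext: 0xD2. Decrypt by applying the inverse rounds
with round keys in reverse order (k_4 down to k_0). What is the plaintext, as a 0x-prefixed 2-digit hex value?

s_0 = ciphertext = 0xD2
s_1 = InvRound(s_0, k_4) = 0xFD
s_2 = InvRound(s_1, k_3) = 0x7F
s_3 = InvRound(s_2, k_2) = 0x17
s_4 = InvRound(s_3, k_1) = 0x31
s_5 = InvRound(s_4, k_0) = 0x03

0x03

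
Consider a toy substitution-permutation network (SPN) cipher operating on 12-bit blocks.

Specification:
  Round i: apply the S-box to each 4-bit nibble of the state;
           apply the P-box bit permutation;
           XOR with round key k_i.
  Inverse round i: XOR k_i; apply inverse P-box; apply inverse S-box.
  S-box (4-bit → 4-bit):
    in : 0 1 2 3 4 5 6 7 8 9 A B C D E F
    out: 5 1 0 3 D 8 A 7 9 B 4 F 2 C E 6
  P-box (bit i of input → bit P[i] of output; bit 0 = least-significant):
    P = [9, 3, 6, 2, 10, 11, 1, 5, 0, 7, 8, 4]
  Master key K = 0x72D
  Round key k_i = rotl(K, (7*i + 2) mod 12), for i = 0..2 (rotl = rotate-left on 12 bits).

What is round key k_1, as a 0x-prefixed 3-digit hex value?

0xAE5

K = 0x72D
k_0 = rotl(K, (7*0+2) mod 12) = rotl(K, 2) = 0xCB5
k_1 = rotl(K, (7*1+2) mod 12) = rotl(K, 9) = 0xAE5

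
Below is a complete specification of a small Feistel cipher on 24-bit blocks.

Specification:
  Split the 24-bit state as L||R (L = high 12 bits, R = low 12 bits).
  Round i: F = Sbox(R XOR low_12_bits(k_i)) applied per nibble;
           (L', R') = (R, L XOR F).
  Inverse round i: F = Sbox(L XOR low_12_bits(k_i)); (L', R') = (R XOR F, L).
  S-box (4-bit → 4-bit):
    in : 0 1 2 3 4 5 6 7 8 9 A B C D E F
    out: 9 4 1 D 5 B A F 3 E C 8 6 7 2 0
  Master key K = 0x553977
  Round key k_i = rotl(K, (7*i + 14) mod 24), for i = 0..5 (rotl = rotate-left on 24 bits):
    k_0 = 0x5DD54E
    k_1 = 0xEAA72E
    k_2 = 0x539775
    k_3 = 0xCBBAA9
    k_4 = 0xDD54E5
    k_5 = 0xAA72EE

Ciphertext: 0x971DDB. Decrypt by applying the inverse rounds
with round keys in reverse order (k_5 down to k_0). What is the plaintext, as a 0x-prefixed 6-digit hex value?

s_0 = ciphertext = 0x971DDB
s_1 = InvRound(s_0, k_5) = 0x53B971
s_2 = InvRound(s_1, k_4) = 0xD0353B
s_3 = InvRound(s_2, k_3) = 0xAF7D03
s_4 = InvRound(s_3, k_2) = 0xA32AF7
s_5 = InvRound(s_4, k_1) = 0xDB1A32
s_6 = InvRound(s_5, k_0) = 0x932DB1

0x932DB1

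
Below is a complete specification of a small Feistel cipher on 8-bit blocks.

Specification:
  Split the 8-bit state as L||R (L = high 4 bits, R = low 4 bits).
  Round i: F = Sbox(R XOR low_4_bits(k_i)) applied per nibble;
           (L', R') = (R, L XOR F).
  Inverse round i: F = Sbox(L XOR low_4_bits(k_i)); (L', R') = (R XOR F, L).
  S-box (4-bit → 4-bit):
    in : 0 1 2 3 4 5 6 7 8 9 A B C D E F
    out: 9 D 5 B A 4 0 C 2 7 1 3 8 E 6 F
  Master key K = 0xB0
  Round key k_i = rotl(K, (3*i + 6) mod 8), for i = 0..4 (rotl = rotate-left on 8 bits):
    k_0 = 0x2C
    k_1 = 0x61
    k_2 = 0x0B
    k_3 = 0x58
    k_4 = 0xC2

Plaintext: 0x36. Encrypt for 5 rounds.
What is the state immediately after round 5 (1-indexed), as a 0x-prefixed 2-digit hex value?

0xC4

s_0 = plaintext = 0x36
s_1 = Round(s_0, k_0) = 0x62
s_2 = Round(s_1, k_1) = 0x2D
s_3 = Round(s_2, k_2) = 0xD2
s_4 = Round(s_3, k_3) = 0x2C
s_5 = Round(s_4, k_4) = 0xC4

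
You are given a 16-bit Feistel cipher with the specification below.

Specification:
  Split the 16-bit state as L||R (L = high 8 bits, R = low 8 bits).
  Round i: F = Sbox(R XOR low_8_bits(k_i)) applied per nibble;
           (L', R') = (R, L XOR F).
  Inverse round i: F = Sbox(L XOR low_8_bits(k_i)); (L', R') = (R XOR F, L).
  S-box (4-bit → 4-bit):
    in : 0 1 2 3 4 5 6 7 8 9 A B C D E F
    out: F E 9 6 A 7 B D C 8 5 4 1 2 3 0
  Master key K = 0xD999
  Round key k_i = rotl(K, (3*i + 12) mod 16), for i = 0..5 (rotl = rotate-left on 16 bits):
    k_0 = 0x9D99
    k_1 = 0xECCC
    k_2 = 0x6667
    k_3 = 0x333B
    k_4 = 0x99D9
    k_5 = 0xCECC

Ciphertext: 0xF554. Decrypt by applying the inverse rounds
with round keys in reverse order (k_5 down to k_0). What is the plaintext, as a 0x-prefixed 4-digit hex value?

s_0 = ciphertext = 0xF554
s_1 = InvRound(s_0, k_5) = 0x3CF5
s_2 = InvRound(s_1, k_4) = 0xC23C
s_3 = InvRound(s_2, k_3) = 0x34C2
s_4 = InvRound(s_3, k_2) = 0xB434
s_5 = InvRound(s_4, k_1) = 0xE8B4
s_6 = InvRound(s_5, k_0) = 0x6AE8

0x6AE8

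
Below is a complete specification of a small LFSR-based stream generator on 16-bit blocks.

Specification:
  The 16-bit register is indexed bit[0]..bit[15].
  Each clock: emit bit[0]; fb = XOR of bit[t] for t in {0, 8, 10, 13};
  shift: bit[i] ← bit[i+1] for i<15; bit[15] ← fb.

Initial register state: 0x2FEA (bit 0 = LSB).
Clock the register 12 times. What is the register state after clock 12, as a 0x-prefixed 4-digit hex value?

reg_0 = 0x2FEA
clock 1: out=0, reg = 0x97F5
clock 2: out=1, reg = 0xCBFA
clock 3: out=0, reg = 0xE5FD
clock 4: out=1, reg = 0x72FE
clock 5: out=0, reg = 0xB97F
clock 6: out=1, reg = 0xDCBF
clock 7: out=1, reg = 0x6E5F
clock 8: out=1, reg = 0xB72F
clock 9: out=1, reg = 0x5B97
clock 10: out=1, reg = 0x2DCB
clock 11: out=1, reg = 0x16E5
clock 12: out=1, reg = 0x0B72

0x0B72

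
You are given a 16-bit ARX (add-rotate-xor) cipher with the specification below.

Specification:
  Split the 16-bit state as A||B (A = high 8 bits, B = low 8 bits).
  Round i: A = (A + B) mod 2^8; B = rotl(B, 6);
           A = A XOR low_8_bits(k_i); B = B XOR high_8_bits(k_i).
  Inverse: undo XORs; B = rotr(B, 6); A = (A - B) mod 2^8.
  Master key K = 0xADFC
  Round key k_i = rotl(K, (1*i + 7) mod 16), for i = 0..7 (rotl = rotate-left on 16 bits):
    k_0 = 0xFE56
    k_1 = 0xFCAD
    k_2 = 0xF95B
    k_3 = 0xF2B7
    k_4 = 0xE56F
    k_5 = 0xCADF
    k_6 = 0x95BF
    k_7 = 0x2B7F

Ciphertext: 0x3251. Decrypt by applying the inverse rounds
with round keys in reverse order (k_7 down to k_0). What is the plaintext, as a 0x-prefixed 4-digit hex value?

s_0 = ciphertext = 0x3251
s_1 = InvRound(s_0, k_7) = 0x64E9
s_2 = InvRound(s_1, k_6) = 0xEAF1
s_3 = InvRound(s_2, k_5) = 0x49EC
s_4 = InvRound(s_3, k_4) = 0x0224
s_5 = InvRound(s_4, k_3) = 0x5A5B
s_6 = InvRound(s_5, k_2) = 0x778A
s_7 = InvRound(s_6, k_1) = 0x01D9
s_8 = InvRound(s_7, k_0) = 0xBB9C

0xBB9C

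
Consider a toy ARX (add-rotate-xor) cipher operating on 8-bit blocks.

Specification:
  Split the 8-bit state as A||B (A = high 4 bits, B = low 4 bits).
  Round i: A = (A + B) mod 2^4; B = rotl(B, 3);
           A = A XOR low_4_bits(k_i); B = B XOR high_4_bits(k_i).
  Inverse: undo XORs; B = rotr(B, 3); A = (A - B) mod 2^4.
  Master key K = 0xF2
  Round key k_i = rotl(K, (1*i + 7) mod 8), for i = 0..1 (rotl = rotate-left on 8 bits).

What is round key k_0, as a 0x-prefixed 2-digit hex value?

K = 0xF2
k_0 = rotl(K, (1*0+7) mod 8) = rotl(K, 7) = 0x79

0x79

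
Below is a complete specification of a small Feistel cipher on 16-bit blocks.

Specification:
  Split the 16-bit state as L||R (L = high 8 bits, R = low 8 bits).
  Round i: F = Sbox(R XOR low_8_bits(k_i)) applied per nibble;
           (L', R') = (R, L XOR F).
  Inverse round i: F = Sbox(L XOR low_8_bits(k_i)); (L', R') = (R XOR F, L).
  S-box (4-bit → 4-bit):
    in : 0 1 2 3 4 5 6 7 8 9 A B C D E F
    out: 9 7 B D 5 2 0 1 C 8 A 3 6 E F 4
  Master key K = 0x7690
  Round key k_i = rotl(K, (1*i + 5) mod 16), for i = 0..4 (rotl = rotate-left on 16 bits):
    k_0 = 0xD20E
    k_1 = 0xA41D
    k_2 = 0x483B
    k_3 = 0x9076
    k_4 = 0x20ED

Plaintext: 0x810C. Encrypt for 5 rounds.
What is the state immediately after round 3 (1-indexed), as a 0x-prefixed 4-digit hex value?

0x9DBA

s_0 = plaintext = 0x810C
s_1 = Round(s_0, k_0) = 0x0C1A
s_2 = Round(s_1, k_1) = 0x1A9D
s_3 = Round(s_2, k_2) = 0x9DBA
s_4 = Round(s_3, k_3) = 0xBAFB
s_5 = Round(s_4, k_4) = 0xFBCA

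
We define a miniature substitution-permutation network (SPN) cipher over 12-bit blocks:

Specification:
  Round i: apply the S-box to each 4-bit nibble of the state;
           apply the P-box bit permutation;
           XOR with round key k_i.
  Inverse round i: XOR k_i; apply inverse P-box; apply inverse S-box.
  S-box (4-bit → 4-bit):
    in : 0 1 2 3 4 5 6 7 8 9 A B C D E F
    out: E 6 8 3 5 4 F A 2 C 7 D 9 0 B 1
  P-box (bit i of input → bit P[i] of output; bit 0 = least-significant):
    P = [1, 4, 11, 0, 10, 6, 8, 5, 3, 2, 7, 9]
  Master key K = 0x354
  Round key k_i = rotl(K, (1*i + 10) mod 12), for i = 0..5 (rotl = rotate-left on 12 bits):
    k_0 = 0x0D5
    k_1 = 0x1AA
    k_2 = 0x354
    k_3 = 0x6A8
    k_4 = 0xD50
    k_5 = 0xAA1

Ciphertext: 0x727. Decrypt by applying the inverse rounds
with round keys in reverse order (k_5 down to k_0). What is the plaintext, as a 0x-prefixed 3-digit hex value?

s_0 = ciphertext = 0x727
s_1 = InvRound(s_0, k_5) = 0x144
s_2 = InvRound(s_1, k_4) = 0x8F1
s_3 = InvRound(s_2, k_3) = 0xC30
s_4 = InvRound(s_3, k_2) = 0x765
s_5 = InvRound(s_4, k_1) = 0x63C
s_6 = InvRound(s_5, k_0) = 0xBE2

0xBE2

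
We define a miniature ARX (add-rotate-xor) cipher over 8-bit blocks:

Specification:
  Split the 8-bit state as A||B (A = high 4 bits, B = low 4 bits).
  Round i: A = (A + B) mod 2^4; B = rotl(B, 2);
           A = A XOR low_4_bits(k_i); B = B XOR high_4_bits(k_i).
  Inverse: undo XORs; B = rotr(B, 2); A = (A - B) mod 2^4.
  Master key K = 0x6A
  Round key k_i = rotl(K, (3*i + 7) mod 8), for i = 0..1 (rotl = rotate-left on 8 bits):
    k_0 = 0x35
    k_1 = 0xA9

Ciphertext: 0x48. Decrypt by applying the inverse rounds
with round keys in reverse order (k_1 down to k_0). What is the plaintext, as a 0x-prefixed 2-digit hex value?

s_0 = ciphertext = 0x48
s_1 = InvRound(s_0, k_1) = 0x58
s_2 = InvRound(s_1, k_0) = 0x2E

0x2E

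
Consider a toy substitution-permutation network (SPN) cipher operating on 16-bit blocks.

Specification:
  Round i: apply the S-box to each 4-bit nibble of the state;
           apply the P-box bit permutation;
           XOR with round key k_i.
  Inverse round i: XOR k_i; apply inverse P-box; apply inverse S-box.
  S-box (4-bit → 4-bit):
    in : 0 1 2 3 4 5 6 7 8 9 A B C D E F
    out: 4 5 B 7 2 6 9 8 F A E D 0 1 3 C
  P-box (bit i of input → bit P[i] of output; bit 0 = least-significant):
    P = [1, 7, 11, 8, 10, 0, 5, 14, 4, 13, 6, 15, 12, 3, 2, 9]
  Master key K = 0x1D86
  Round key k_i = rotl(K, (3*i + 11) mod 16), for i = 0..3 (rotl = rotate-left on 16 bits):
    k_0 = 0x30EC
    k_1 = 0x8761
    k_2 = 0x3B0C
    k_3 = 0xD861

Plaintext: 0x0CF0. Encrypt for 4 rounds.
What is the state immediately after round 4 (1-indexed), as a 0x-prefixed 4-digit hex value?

0xAB02

s_0 = plaintext = 0x0CF0
s_1 = Round(s_0, k_0) = 0x78C8
s_2 = Round(s_1, k_1) = 0x2CB3
s_3 = Round(s_2, k_2) = 0x65A6
s_4 = Round(s_3, k_3) = 0xAB02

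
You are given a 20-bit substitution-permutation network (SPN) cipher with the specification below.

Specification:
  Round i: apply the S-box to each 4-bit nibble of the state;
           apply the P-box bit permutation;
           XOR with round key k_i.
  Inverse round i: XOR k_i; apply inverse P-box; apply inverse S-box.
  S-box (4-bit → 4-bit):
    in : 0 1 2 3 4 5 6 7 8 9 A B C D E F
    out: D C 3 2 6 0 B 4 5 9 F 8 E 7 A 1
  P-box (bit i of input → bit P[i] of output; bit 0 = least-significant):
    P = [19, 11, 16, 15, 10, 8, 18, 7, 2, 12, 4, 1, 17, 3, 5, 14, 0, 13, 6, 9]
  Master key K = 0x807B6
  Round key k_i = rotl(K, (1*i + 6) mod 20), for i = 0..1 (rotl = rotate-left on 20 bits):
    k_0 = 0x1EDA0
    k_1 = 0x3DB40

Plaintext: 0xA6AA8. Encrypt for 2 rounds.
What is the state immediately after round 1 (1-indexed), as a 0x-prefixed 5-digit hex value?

0xE9A7F

s_0 = plaintext = 0xA6AA8
s_1 = Round(s_0, k_0) = 0xE9A7F
s_2 = Round(s_1, k_1) = 0xDA956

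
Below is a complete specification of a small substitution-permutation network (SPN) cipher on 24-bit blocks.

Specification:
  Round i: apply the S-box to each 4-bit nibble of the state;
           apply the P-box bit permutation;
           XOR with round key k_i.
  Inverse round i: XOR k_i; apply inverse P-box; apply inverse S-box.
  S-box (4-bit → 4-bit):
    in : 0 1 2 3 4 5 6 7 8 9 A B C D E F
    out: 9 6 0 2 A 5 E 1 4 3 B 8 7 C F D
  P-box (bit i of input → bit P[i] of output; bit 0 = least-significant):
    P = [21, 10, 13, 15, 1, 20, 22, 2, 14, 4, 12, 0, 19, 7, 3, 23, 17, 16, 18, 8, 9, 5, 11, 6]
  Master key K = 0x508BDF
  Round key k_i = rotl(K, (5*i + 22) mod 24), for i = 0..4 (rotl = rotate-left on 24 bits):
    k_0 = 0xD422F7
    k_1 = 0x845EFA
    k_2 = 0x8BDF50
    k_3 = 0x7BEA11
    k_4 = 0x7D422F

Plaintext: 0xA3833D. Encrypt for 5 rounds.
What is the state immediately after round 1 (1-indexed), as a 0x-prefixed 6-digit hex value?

s_0 = plaintext = 0xA3833D
s_1 = Round(s_0, k_0) = 0xC5808F
s_2 = Round(s_1, k_1) = 0xE2B4D3
s_3 = Round(s_2, k_2) = 0x4BD125
s_4 = Round(s_3, k_3) = 0xDBDB69
s_5 = Round(s_4, k_4) = 0x8D4F62

0xC5808F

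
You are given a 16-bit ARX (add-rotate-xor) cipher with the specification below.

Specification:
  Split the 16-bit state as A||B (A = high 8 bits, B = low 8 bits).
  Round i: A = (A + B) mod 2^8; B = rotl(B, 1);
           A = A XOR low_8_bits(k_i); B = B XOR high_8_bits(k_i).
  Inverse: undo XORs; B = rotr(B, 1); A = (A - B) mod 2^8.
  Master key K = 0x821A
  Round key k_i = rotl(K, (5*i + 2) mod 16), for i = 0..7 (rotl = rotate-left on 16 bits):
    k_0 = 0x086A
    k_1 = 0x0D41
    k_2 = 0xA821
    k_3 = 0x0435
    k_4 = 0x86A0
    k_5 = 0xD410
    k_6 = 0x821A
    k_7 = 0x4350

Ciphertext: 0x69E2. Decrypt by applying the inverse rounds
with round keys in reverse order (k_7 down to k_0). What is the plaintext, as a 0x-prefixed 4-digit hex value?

s_0 = ciphertext = 0x69E2
s_1 = InvRound(s_0, k_7) = 0x69D0
s_2 = InvRound(s_1, k_6) = 0x4A29
s_3 = InvRound(s_2, k_5) = 0x5CFE
s_4 = InvRound(s_3, k_4) = 0xC03C
s_5 = InvRound(s_4, k_3) = 0xD91C
s_6 = InvRound(s_5, k_2) = 0x9E5A
s_7 = InvRound(s_6, k_1) = 0x34AB
s_8 = InvRound(s_7, k_0) = 0x8DD1

0x8DD1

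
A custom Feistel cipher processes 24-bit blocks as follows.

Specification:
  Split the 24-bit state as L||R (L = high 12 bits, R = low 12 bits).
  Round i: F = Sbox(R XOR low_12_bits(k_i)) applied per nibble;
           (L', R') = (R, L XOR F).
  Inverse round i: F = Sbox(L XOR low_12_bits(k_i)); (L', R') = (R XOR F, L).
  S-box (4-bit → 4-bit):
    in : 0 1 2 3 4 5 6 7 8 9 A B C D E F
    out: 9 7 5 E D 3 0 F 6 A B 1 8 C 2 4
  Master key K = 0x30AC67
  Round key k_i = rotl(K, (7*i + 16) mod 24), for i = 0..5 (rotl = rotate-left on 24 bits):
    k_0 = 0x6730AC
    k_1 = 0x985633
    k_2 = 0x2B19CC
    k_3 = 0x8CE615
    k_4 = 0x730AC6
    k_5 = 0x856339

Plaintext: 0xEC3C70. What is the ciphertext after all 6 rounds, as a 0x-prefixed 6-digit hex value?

0x4AEC6A

s_0 = plaintext = 0xEC3C70
s_1 = Round(s_0, k_0) = 0xC7060B
s_2 = Round(s_1, k_1) = 0x60B596
s_3 = Round(s_2, k_2) = 0x596E30
s_4 = Round(s_3, k_3) = 0xE303C5
s_5 = Round(s_4, k_4) = 0x3C54AE
s_6 = Round(s_5, k_5) = 0x4AEC6A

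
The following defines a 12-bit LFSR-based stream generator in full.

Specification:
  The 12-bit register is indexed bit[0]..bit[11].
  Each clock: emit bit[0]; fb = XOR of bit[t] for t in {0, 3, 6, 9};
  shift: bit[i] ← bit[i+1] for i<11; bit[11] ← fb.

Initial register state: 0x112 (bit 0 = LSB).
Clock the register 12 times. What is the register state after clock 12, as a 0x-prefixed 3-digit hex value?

0x894

reg_0 = 0x112
clock 1: out=0, reg = 0x089
clock 2: out=1, reg = 0x044
clock 3: out=0, reg = 0x822
clock 4: out=0, reg = 0x411
clock 5: out=1, reg = 0xA08
clock 6: out=0, reg = 0x504
clock 7: out=0, reg = 0x282
clock 8: out=0, reg = 0x941
clock 9: out=1, reg = 0x4A0
clock 10: out=0, reg = 0x250
clock 11: out=0, reg = 0x128
clock 12: out=0, reg = 0x894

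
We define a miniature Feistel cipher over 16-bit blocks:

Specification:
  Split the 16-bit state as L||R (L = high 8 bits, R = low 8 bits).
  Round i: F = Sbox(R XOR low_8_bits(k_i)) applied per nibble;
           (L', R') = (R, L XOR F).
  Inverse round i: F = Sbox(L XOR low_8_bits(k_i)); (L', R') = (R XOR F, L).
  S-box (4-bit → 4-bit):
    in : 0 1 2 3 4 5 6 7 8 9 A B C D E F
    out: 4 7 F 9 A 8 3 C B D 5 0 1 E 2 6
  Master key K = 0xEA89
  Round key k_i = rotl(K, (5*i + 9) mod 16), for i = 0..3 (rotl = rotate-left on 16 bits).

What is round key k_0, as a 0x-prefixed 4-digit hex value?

0x13D5

K = 0xEA89
k_0 = rotl(K, (5*0+9) mod 16) = rotl(K, 9) = 0x13D5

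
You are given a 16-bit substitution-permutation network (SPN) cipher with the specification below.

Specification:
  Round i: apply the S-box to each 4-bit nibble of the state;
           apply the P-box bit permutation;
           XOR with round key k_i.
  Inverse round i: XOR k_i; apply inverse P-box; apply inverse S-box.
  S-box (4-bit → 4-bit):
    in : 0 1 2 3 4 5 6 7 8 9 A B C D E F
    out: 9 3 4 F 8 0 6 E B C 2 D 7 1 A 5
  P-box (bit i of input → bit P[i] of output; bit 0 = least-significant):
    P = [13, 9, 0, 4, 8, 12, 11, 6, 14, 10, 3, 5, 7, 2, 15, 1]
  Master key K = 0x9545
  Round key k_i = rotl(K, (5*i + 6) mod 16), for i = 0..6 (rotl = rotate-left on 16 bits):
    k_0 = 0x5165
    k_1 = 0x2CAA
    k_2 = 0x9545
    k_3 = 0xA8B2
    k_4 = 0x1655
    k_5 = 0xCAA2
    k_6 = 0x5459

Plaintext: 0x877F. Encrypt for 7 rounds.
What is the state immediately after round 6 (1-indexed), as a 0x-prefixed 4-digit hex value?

s_0 = plaintext = 0x877F
s_1 = Round(s_0, k_0) = 0x6D8A
s_2 = Round(s_1, k_1) = 0xFFEE
s_3 = Round(s_2, k_2) = 0x479D
s_4 = Round(s_3, k_3) = 0x84D8
s_5 = Round(s_4, k_4) = 0x35E3
s_6 = Round(s_5, k_5) = 0x7875
s_7 = Round(s_6, k_6) = 0x883F

0x7875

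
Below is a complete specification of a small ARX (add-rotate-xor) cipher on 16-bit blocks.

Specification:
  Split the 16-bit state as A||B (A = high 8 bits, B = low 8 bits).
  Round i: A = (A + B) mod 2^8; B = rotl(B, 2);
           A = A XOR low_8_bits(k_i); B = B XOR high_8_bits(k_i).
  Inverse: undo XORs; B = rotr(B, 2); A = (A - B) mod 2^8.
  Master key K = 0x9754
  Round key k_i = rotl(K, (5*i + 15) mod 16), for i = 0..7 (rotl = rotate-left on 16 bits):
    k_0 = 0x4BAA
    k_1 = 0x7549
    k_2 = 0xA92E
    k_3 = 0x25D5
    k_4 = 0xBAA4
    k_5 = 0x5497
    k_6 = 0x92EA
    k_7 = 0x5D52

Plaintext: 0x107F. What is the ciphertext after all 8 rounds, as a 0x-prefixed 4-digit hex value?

0x9B85

s_0 = plaintext = 0x107F
s_1 = Round(s_0, k_0) = 0x25B6
s_2 = Round(s_1, k_1) = 0x92AF
s_3 = Round(s_2, k_2) = 0x6F17
s_4 = Round(s_3, k_3) = 0x5379
s_5 = Round(s_4, k_4) = 0x685F
s_6 = Round(s_5, k_5) = 0x5029
s_7 = Round(s_6, k_6) = 0x9336
s_8 = Round(s_7, k_7) = 0x9B85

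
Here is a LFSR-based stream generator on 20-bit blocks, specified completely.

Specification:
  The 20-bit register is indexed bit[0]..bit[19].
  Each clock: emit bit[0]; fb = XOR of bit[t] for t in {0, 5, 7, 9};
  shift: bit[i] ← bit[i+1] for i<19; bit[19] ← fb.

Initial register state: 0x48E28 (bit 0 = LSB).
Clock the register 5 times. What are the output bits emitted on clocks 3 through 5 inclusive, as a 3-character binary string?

reg_0 = 0x48E28
clock 1: out=0, reg = 0x24714
clock 2: out=0, reg = 0x9238A
clock 3: out=0, reg = 0x491C5
clock 4: out=1, reg = 0x248E2
clock 5: out=0, reg = 0x12471

010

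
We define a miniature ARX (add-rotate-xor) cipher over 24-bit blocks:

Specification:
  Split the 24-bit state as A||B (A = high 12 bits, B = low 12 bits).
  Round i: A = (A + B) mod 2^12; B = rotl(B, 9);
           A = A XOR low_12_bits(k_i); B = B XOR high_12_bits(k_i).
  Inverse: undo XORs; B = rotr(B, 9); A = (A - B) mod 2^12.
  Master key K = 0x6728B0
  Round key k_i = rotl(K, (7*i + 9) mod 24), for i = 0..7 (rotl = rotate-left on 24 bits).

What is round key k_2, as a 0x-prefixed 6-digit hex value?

K = 0x6728B0
k_0 = rotl(K, (7*0+9) mod 24) = rotl(K, 9) = 0x5160CE
k_1 = rotl(K, (7*1+9) mod 24) = rotl(K, 16) = 0xB06728
k_2 = rotl(K, (7*2+9) mod 24) = rotl(K, 23) = 0x339458

0x339458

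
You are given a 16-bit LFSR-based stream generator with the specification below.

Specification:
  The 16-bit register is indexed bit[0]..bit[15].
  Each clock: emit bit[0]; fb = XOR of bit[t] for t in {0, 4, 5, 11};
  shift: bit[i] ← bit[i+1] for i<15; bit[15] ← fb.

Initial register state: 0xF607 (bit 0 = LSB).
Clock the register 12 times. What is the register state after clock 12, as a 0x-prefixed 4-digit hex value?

reg_0 = 0xF607
clock 1: out=1, reg = 0xFB03
clock 2: out=1, reg = 0x7D81
clock 3: out=1, reg = 0x3EC0
clock 4: out=0, reg = 0x9F60
clock 5: out=0, reg = 0x4FB0
clock 6: out=0, reg = 0xA7D8
clock 7: out=0, reg = 0xD3EC
clock 8: out=0, reg = 0xE9F6
clock 9: out=0, reg = 0xF4FB
clock 10: out=1, reg = 0xFA7D
clock 11: out=1, reg = 0x7D3E
clock 12: out=0, reg = 0xBE9F

0xBE9F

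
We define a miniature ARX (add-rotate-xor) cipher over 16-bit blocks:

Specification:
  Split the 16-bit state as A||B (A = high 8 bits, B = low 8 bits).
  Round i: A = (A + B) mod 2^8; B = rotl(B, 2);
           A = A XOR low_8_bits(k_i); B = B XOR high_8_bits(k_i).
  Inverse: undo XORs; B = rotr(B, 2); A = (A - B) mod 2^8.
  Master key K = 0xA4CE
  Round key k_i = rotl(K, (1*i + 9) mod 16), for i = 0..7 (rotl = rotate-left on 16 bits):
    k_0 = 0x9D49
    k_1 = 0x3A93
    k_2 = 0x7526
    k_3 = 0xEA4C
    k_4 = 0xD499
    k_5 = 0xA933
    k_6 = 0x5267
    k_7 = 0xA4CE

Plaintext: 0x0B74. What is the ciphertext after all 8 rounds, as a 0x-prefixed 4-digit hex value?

s_0 = plaintext = 0x0B74
s_1 = Round(s_0, k_0) = 0x364C
s_2 = Round(s_1, k_1) = 0x110B
s_3 = Round(s_2, k_2) = 0x3A59
s_4 = Round(s_3, k_3) = 0xDF8F
s_5 = Round(s_4, k_4) = 0xF7EA
s_6 = Round(s_5, k_5) = 0xD202
s_7 = Round(s_6, k_6) = 0xB35A
s_8 = Round(s_7, k_7) = 0xC3CD

0xC3CD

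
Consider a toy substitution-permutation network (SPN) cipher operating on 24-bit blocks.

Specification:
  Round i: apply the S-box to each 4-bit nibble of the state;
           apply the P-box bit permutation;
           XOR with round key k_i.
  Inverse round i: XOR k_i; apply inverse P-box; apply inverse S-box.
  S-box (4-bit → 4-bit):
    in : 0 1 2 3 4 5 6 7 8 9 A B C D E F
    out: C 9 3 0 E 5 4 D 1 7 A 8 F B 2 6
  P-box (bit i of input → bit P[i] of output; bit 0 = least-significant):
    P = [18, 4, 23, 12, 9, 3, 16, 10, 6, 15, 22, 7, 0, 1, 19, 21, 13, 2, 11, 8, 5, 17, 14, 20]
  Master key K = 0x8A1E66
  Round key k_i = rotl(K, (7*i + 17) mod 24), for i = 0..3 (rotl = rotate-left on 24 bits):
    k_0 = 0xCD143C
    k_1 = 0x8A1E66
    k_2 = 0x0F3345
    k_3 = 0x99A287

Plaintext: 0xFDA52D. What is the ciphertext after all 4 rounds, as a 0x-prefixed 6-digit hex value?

s_0 = plaintext = 0xFDA52D
s_1 = Round(s_0, k_0) = 0xAB6762
s_2 = Round(s_1, k_1) = 0xD51FB6
s_3 = Round(s_2, k_2) = 0xFD9F64
s_4 = Round(s_3, k_3) = 0x525390

0x525390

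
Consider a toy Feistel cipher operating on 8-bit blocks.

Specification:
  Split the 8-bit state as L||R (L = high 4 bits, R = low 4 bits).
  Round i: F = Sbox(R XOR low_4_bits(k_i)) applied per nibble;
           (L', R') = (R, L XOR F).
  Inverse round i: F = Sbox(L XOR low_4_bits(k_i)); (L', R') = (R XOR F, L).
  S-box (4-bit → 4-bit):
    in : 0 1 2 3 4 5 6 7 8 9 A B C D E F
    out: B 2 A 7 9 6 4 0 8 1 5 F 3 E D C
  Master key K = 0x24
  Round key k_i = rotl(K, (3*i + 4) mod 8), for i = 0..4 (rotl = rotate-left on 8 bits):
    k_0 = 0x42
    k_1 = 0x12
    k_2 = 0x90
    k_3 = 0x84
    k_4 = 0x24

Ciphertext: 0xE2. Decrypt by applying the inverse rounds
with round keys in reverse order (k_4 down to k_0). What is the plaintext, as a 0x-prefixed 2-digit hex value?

0xC0

s_0 = ciphertext = 0xE2
s_1 = InvRound(s_0, k_4) = 0x7E
s_2 = InvRound(s_1, k_3) = 0x97
s_3 = InvRound(s_2, k_2) = 0x69
s_4 = InvRound(s_3, k_1) = 0x06
s_5 = InvRound(s_4, k_0) = 0xC0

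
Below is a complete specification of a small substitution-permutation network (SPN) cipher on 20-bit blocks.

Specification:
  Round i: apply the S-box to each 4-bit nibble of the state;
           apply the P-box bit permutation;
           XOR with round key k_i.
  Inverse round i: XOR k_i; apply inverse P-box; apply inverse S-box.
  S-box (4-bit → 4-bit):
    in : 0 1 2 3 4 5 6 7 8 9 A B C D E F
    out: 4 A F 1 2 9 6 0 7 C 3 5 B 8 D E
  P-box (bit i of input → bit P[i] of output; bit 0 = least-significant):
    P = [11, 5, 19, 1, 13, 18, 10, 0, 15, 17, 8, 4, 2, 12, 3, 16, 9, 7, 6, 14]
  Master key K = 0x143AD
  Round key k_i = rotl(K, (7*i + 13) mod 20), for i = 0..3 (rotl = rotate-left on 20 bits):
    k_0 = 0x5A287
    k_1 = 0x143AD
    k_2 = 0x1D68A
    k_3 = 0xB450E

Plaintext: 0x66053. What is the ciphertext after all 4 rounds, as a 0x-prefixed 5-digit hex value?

0x2D132

s_0 = plaintext = 0x66053
s_1 = Round(s_0, k_0) = 0x59B4E
s_2 = Round(s_1, k_1) = 0xC88A7
s_3 = Round(s_2, k_2) = 0x72506
s_4 = Round(s_3, k_3) = 0x2D132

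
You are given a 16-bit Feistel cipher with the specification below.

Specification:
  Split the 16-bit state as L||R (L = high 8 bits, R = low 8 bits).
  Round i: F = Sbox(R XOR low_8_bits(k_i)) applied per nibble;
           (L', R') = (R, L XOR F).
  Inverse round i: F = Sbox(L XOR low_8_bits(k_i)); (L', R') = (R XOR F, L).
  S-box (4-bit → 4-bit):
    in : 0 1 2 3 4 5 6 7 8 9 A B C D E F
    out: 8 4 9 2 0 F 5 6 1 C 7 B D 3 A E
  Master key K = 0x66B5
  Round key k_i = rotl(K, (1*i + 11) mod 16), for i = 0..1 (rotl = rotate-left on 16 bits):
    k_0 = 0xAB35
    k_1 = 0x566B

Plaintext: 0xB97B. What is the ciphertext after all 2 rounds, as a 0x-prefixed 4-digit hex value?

0xB34A

s_0 = plaintext = 0xB97B
s_1 = Round(s_0, k_0) = 0x7BB3
s_2 = Round(s_1, k_1) = 0xB34A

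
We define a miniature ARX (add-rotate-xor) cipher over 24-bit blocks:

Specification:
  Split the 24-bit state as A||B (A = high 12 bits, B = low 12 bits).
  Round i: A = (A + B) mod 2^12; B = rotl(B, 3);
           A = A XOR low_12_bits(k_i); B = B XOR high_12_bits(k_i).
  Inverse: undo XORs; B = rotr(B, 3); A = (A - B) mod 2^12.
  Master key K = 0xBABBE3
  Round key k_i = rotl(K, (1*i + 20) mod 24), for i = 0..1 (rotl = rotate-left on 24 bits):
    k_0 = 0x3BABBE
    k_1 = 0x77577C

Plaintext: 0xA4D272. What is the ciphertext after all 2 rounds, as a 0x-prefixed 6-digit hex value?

s_0 = plaintext = 0xA4D272
s_1 = Round(s_0, k_0) = 0x70102B
s_2 = Round(s_1, k_1) = 0x05062D

0x05062D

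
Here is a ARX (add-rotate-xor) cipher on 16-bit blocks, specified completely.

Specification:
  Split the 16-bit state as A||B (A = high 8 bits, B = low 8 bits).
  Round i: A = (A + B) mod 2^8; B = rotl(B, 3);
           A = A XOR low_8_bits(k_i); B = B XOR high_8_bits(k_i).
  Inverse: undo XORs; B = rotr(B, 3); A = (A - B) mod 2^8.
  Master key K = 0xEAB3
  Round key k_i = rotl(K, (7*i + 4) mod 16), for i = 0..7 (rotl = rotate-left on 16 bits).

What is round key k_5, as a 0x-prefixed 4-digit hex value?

K = 0xEAB3
k_0 = rotl(K, (7*0+4) mod 16) = rotl(K, 4) = 0xAB3E
k_1 = rotl(K, (7*1+4) mod 16) = rotl(K, 11) = 0x9F55
k_2 = rotl(K, (7*2+4) mod 16) = rotl(K, 2) = 0xAACF
k_3 = rotl(K, (7*3+4) mod 16) = rotl(K, 9) = 0x67D5
k_4 = rotl(K, (7*4+4) mod 16) = rotl(K, 0) = 0xEAB3
k_5 = rotl(K, (7*5+4) mod 16) = rotl(K, 7) = 0x59F5

0x59F5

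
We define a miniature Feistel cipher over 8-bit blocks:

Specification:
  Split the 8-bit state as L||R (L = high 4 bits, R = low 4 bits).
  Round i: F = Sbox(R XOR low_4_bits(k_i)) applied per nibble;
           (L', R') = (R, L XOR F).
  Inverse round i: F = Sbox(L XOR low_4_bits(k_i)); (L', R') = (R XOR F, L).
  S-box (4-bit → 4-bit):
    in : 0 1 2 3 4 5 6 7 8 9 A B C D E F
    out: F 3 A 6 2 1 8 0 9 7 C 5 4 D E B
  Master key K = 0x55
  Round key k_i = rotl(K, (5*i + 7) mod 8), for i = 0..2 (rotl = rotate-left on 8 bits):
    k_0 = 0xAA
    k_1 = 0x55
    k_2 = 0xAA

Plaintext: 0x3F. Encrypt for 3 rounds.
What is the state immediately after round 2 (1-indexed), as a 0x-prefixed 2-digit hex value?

0x2F

s_0 = plaintext = 0x3F
s_1 = Round(s_0, k_0) = 0xF2
s_2 = Round(s_1, k_1) = 0x2F
s_3 = Round(s_2, k_2) = 0xF3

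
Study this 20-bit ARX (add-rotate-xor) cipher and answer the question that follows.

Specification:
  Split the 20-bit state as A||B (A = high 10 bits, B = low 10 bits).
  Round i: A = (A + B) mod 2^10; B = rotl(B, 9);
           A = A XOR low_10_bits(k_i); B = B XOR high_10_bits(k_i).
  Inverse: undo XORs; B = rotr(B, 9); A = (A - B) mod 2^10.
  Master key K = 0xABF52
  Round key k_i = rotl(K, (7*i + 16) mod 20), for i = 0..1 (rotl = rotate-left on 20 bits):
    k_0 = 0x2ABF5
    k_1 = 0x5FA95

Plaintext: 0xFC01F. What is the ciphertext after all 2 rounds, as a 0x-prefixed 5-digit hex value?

s_0 = plaintext = 0xFC01F
s_1 = Round(s_0, k_0) = 0xFEAA5
s_2 = Round(s_1, k_1) = 0x02A2C

0x02A2C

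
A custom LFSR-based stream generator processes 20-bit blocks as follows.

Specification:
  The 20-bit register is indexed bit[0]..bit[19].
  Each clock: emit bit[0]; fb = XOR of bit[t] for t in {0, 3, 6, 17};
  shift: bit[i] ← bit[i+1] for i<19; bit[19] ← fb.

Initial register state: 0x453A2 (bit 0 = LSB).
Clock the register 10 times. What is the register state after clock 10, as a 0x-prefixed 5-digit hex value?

0xB2914

reg_0 = 0x453A2
clock 1: out=0, reg = 0x229D1
clock 2: out=1, reg = 0x914E8
clock 3: out=0, reg = 0x48A74
clock 4: out=0, reg = 0xA453A
clock 5: out=0, reg = 0x5229D
clock 6: out=1, reg = 0x2914E
clock 7: out=0, reg = 0x948A7
clock 8: out=1, reg = 0xCA453
clock 9: out=1, reg = 0x65229
clock 10: out=1, reg = 0xB2914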